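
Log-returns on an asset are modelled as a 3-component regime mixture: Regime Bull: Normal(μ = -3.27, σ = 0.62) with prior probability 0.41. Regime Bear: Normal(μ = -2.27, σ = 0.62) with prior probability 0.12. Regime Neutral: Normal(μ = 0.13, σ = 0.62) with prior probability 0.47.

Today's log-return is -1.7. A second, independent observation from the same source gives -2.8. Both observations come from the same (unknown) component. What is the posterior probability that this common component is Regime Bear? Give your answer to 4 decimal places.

By Bayes' theorem, P(k | x) = π_k f_k(x) / Σ_j π_j f_j(x).
Since both observations come from the same component, the likelihood for component k is f_k(x₁)·f_k(x₂).
  f_Bull = [(1/(0.62·√(2π)))·exp(−(-1.7−-3.27)²/(2·0.62²)) = 0.643455·exp(-3.20617) = 0.0260674] × [0.482761] = 0.0125843
  f_Bear = [(1/(0.62·√(2π)))·exp(−(-1.7−-2.27)²/(2·0.62²)) = 0.643455·exp(-0.42261) = 0.42168] × [0.446517] = 0.188287
  f_Neutral = [(1/(0.62·√(2π)))·exp(−(-1.7−0.13)²/(2·0.62²)) = 0.643455·exp(-4.35601) = 0.0082552] × [9.09736e-06] = 7.51005e-08
Prior × likelihood for each component:
  π_Bull·f_Bull = 0.41 × 0.0125843 = 0.00515958
  π_Bear·f_Bear = 0.12 × 0.188287 = 0.0225945
  π_Neutral·f_Neutral = 0.47 × 7.51005e-08 = 3.52973e-08
Denominator: 0.00515958 + 0.0225945 + 3.52973e-08 = 0.0277541
P(Regime Bear | x) ≈ 0.8141

0.8141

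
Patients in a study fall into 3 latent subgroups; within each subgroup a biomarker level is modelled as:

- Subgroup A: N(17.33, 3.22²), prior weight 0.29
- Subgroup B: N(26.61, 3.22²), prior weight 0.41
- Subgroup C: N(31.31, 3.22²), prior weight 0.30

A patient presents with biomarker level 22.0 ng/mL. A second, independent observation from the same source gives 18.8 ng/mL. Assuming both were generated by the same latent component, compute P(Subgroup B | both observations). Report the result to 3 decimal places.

Apply Bayes' rule: the posterior for each component is proportional to its prior times its likelihood at x.
Since both observations come from the same component, the likelihood for component k is f_k(x₁)·f_k(x₂).
  f_A = [0.0432819] × [0.111634] = 0.00483175
  f_B = [0.0444598] × [0.00654037] = 0.000290783
  f_C = [0.00189575] × [6.538e-05] = 1.23944e-07
Weight by the priors:
  P(Z=A)·f_A = 0.29 × 0.00483175 = 0.00140121
  P(Z=B)·f_B = 0.41 × 0.000290783 = 0.000119221
  P(Z=C)·f_C = 0.30 × 1.23944e-07 = 3.71832e-08
Evidence: 0.00140121 + 0.000119221 + 3.71832e-08 = 0.00152047
P(Subgroup B | x₁, x₂) = 0.000119221 / 0.00152047 ≈ 0.078

0.078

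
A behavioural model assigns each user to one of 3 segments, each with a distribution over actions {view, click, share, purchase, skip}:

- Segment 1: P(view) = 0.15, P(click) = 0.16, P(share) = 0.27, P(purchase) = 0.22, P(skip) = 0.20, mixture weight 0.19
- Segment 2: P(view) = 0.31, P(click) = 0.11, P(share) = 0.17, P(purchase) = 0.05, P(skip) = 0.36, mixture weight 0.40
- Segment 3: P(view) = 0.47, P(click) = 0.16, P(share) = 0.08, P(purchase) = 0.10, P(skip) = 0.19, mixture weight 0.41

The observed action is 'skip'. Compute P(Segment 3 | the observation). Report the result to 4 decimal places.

The responsibility of component k is w_k f_k(x) divided by Σ_j w_j f_j(x).
Component likelihoods at x = 'skip':
  L_1 = 0.2
  L_2 = 0.36
  L_3 = 0.19
Multiply by the mixture weights:
  w_1·L_1 = 0.19 × 0.2 = 0.038
  w_2·L_2 = 0.40 × 0.36 = 0.144
  w_3·L_3 = 0.41 × 0.19 = 0.0779
Evidence: 0.038 + 0.144 + 0.0779 = 0.2599
Responsibility of Segment 3: 0.0779 / 0.2599 ≈ 0.2997

0.2997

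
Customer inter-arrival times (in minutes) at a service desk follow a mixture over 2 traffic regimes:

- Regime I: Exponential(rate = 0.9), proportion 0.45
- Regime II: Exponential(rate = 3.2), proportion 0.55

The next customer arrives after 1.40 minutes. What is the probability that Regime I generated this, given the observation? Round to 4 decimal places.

The responsibility of component k is w_k f_k(x) divided by Σ_j w_j f_j(x).
Evaluate each component's likelihood at the observed value:
  L_I = 0.9·e^(−0.9·1.40) = 0.9·e^(−1.2600) = 0.255289
  L_II = 3.2·e^(−3.2·1.40) = 3.2·e^(−4.4800) = 0.0362669
Unnormalised posteriors:
  w_I·L_I = 0.45 × 0.255289 = 0.11488
  w_II·L_II = 0.55 × 0.0362669 = 0.0199468
Sum: 0.11488 + 0.0199468 = 0.134827
So the posterior for Regime I is 0.11488 / 0.134827 ≈ 0.8521.

0.8521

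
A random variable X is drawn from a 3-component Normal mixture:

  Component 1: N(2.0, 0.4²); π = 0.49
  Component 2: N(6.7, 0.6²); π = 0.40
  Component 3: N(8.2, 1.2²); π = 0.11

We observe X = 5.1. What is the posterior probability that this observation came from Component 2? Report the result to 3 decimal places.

0.854

Apply Bayes' rule: the posterior for each component is proportional to its prior times its likelihood at x.
Normal densities:
  p_1 = 9.04574e-14
  p_2 = 0.0189933
  p_3 = 0.0118188
Multiply by the mixture weights:
  P(Z=1)·p_1 = 0.49 × 9.04574e-14 = 4.43241e-14
  P(Z=2)·p_2 = 0.40 × 0.0189933 = 0.00759732
  P(Z=3)·p_3 = 0.11 × 0.0118188 = 0.00130007
Evidence: 4.43241e-14 + 0.00759732 + 0.00130007 = 0.00889739
So the posterior for Component 2 is 0.00759732 / 0.00889739 ≈ 0.854.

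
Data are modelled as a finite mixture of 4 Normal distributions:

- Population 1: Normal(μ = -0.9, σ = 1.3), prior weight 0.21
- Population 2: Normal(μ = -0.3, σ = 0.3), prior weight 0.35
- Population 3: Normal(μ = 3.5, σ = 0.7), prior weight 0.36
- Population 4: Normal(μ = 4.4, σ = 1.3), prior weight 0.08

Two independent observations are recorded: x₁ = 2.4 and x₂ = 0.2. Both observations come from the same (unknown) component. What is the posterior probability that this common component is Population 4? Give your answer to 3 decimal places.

0.022

The responsibility of component k is w_k f_k(x) divided by Σ_j w_j f_j(x).
Since both observations come from the same component, the likelihood for component k is f_k(x₁)·f_k(x₂).
  p_1 = [0.0122382] × [0.214533] = 0.00262549
  p_2 = [3.42659e-18] × [0.33159] = 1.13622e-18
  p_3 = [0.165803] × [8.50796e-06] = 1.41064e-06
  p_4 = [0.0939742] × [0.00166116] = 0.000156106
Multiply by the mixture weights:
  w_1·p_1 = 0.21 × 0.00262549 = 0.000551353
  w_2·p_2 = 0.35 × 1.13622e-18 = 3.97679e-19
  w_3·p_3 = 0.36 × 1.41064e-06 = 5.07831e-07
  w_4·p_4 = 0.08 × 0.000156106 = 1.24885e-05
Marginal: 0.000551353 + 3.97679e-19 + 5.07831e-07 + 1.24885e-05 = 0.00056435
So the posterior for Population 4 is 1.24885e-05 / 0.00056435 ≈ 0.022.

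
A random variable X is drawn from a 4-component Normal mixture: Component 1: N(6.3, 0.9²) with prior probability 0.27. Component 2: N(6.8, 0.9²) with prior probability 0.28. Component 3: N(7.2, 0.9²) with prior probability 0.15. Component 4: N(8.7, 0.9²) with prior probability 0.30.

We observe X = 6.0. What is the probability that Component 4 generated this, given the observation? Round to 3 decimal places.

The responsibility of component k is π_k f_k(x) divided by Σ_j π_j f_j(x).
Component likelihoods at x = 6.0:
  p_1 = 0.419315
  p_2 = 0.298603
  p_3 = 0.182233
  p_4 = 0.00492428
Prior × likelihood for each component:
  π_1·p_1 = 0.27 × 0.419315 = 0.113215
  π_2·p_2 = 0.28 × 0.298603 = 0.0836089
  π_3·p_3 = 0.15 × 0.182233 = 0.027335
  π_4·p_4 = 0.30 × 0.00492428 = 0.00147728
Sum: 0.113215 + 0.0836089 + 0.027335 + 0.00147728 = 0.225636
P(Component 4 | 6.0) = 0.00147728 / 0.225636 ≈ 0.007

0.007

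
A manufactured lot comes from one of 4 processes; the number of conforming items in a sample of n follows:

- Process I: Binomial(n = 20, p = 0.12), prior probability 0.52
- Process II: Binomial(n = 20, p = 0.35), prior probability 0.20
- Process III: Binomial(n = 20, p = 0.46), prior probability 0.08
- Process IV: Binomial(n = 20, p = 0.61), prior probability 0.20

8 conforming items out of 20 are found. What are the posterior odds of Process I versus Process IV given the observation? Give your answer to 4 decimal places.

0.1016

Since P(k|x) ∝ π_k f_k(x), the posterior odds are π_i f_i(x) / (π_j f_j(x)).
Evaluate each component's likelihood at the observed value:
  L_I = 0.00116818
  L_II = 0.161351
  L_III = 0.155258
  L_IV = 0.0299007
0.000607453 / 0.00598014 ≈ 0.1016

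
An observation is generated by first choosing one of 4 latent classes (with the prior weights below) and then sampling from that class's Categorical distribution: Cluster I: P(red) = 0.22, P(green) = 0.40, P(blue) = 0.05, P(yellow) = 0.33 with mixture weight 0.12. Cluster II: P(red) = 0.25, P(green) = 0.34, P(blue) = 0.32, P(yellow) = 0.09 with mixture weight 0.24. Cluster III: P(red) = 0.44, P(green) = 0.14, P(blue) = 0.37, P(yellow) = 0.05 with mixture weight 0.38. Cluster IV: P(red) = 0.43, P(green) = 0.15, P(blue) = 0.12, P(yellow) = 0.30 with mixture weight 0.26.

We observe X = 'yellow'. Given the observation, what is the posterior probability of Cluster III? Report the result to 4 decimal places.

0.1201

The responsibility of component k is w_k f_k(x) divided by Σ_j w_j f_j(x).
Categorical probabilities:
  p_I = 0.33
  p_II = 0.09
  p_III = 0.05
  p_IV = 0.3
Unnormalised posteriors:
  w_I·p_I = 0.12 × 0.33 = 0.0396
  w_II·p_II = 0.24 × 0.09 = 0.0216
  w_III·p_III = 0.38 × 0.05 = 0.019
  w_IV·p_IV = 0.26 × 0.3 = 0.078
Normaliser: 0.0396 + 0.0216 + 0.019 + 0.078 = 0.1582
Responsibility of Cluster III: 0.019 / 0.1582 ≈ 0.1201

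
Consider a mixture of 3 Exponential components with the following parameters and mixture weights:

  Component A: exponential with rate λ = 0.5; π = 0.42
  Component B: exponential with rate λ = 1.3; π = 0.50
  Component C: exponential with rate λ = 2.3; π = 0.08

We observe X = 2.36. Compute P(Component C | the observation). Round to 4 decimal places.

Posterior ∝ prior × likelihood, so P(k | x) ∝ π_k f_k(x); normalise over all components.
Component likelihoods at x = 2.36:
  f_A = 0.153639
  f_B = 0.0604683
  f_C = 0.0101013
Multiply by the mixture weights:
  π_A·f_A = 0.42 × 0.153639 = 0.0645285
  π_B·f_B = 0.50 × 0.0604683 = 0.0302342
  π_C·f_C = 0.08 × 0.0101013 = 0.000808104
Sum: 0.0645285 + 0.0302342 + 0.000808104 = 0.0955708
P(Component C | data) = 0.000808104 / 0.0955708 ≈ 0.0085

0.0085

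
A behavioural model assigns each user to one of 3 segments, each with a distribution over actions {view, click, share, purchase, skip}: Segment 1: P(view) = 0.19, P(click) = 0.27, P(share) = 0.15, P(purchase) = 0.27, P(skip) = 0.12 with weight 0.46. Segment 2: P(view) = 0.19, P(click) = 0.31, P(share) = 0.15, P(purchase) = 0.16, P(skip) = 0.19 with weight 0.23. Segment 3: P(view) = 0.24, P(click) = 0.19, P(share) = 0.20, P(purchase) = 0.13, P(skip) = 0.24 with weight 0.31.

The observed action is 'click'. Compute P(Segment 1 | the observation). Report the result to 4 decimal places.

P(component k | x) = P(Z=k)·f_k(x) / marginal(x), where marginal(x) = Σ_j P(Z=j)·f_j(x).
Categorical probabilities:
  f_1 = P(click | comp) = 0.27
  f_2 = P(click | comp) = 0.31
  f_3 = P(click | comp) = 0.19
Unnormalised posteriors:
  P(Z=1)·f_1 = 0.46 × 0.27 = 0.1242
  P(Z=2)·f_2 = 0.23 × 0.31 = 0.0713
  P(Z=3)·f_3 = 0.31 × 0.19 = 0.0589
Marginal: 0.1242 + 0.0713 + 0.0589 = 0.2544
Responsibility of Segment 1: 0.1242 / 0.2544 ≈ 0.4882

0.4882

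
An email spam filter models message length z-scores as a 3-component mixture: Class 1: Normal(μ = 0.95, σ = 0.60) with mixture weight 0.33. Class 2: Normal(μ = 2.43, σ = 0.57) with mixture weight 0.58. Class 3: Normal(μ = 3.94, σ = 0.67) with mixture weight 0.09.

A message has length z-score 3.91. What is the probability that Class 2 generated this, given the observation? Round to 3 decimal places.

0.207

P(component k | x) = π_k·f_k(x) / marginal(x), where marginal(x) = Σ_j π_j·f_j(x).
Component likelihoods at x = 3.91:
  L_1 = 3.45046e-06
  L_2 = 0.024048
  L_3 = 0.59484
Unnormalised posteriors:
  π_1·L_1 = 0.33 × 3.45046e-06 = 1.13865e-06
  π_2·L_2 = 0.58 × 0.024048 = 0.0139478
  π_3·L_3 = 0.09 × 0.59484 = 0.0535356
Denominator: 1.13865e-06 + 0.0139478 + 0.0535356 = 0.0674846
P(Class 2 | the observation) ≈ 0.207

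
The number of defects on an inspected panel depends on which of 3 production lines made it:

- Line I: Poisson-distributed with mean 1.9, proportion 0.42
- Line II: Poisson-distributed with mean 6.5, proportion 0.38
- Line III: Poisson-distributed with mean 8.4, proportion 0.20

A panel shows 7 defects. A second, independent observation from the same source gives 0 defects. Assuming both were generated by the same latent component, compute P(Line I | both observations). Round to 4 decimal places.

0.6507

The responsibility of component k is w_k f_k(x) divided by Σ_j w_j f_j(x).
Since both observations come from the same component, the likelihood for component k is f_k(x₁)·f_k(x₂).
  p_I = [0.00265268] × [0.149569] = 0.000396758
  p_II = [0.146234] × [0.00150344] = 0.000219854
  p_III = [0.131659] × [0.000224867] = 2.96058e-05
Multiply by the mixture weights:
  w_I·p_I = 0.42 × 0.000396758 = 0.000166638
  w_II·p_II = 0.38 × 0.000219854 = 8.35446e-05
  w_III·p_III = 0.20 × 2.96058e-05 = 5.92117e-06
Sum: 0.000166638 + 8.35446e-05 + 5.92117e-06 = 0.000256104
P(Line I | x₁,x₂) ≈ 0.6507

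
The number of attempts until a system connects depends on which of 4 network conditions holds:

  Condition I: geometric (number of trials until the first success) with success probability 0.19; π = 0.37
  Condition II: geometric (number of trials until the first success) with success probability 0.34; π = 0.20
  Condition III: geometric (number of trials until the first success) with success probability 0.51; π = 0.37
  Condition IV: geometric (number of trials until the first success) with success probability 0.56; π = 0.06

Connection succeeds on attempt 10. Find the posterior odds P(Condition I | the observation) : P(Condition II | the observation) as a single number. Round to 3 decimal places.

Posterior odds = (π_i f_i(x)) / (π_j f_j(x)); the normalising sum cancels.
Component likelihoods at x = 10:
  f_I = 0.19·(1−0.19)^9 = 0.19·0.150095 = 0.028518
  f_II = 0.34·(1−0.34)^9 = 0.34·0.0237627 = 0.00807931
  f_III = 0.51·(1−0.51)^9 = 0.51·0.00162841 = 0.000830491
  f_IV = 0.56·(1−0.56)^9 = 0.56·0.000618122 = 0.000346148
0.0105517 / 0.00161586 ≈ 6.530

6.530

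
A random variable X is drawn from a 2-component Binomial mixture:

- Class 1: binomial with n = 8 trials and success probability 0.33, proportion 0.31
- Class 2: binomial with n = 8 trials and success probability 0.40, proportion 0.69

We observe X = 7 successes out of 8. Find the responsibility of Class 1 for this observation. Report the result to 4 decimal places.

0.1154

Apply Bayes' rule: the posterior for each component is proportional to its prior times its likelihood at x.
Binomial probabilities:
  p_1 = 0.00228435
  p_2 = 0.00786432
Unnormalised posteriors:
  P(Z=1)·p_1 = 0.31 × 0.00228435 = 0.000708148
  P(Z=2)·p_2 = 0.69 × 0.00786432 = 0.00542638
Sum: 0.000708148 + 0.00542638 = 0.00613453
So the posterior for Class 1 is 0.000708148 / 0.00613453 ≈ 0.1154.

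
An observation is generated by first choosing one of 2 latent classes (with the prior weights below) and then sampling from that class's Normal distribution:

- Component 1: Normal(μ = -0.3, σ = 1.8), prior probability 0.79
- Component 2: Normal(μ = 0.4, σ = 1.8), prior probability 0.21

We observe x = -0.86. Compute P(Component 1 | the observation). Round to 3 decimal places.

By Bayes' theorem, P(k | x) = P(Z=k) f_k(x) / Σ_j P(Z=j) f_j(x).
Evaluate each component's likelihood at the observed value:
  f_1 = 0.211164
  f_2 = 0.173474
Weight by the priors:
  P(Z=1)·f_1 = 0.79 × 0.211164 = 0.16682
  P(Z=2)·f_2 = 0.21 × 0.173474 = 0.0364296
Normaliser: 0.16682 + 0.0364296 = 0.203249
So the posterior for Component 1 is 0.16682 / 0.203249 ≈ 0.821.

0.821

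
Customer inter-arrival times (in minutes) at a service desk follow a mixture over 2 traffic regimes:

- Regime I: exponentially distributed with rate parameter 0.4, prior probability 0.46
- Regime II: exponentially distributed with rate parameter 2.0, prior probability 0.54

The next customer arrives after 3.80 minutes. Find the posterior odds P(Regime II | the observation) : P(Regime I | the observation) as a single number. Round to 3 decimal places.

0.013

Since P(k|x) ∝ P(Z=k) f_k(x), the posterior odds are P(Z=i) f_i(x) / (P(Z=j) f_j(x)).
Component likelihoods at x = 3.80 minutes:
  f_I = 0.0874848
  f_II = 0.0010009
Posterior odds = (P(Z=II)·f_II) / (P(Z=I)·f_I) = (0.54·0.0010009) / (0.46·0.0874848) = 0.000540488 / 0.040243 ≈ 0.013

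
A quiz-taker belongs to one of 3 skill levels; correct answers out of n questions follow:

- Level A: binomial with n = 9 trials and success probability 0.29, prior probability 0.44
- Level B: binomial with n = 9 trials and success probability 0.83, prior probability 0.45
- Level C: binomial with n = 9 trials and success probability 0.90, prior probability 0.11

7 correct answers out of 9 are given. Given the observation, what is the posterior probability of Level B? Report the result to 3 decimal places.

0.862

By Bayes' theorem, P(k | x) = π_k f_k(x) / Σ_j π_j f_j(x).
Binomial probabilities:
  L_A = 0.00313044
  L_B = 0.282323
  L_C = 0.172187
Multiply by the mixture weights:
  π_A·L_A = 0.44 × 0.00313044 = 0.00137739
  π_B·L_B = 0.45 × 0.282323 = 0.127046
  π_C·L_C = 0.11 × 0.172187 = 0.0189406
Denominator: 0.00137739 + 0.127046 + 0.0189406 = 0.147364
Responsibility of Level B: 0.127046 / 0.147364 ≈ 0.862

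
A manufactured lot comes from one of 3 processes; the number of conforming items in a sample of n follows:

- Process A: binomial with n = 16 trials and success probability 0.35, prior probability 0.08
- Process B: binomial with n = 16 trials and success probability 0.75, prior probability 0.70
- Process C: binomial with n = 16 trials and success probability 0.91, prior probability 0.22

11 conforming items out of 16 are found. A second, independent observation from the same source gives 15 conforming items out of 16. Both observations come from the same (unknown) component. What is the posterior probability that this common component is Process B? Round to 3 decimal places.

0.905

P(component k | x) = P(Z=k)·f_k(x) / marginal(x), where marginal(x) = Σ_j P(Z=j)·f_j(x).
Since both observations come from the same component, the likelihood for component k is f_k(x₁)·f_k(x₂).
  p_A = [C(16,11)·0.35^11·0.65^5 = 4368·9.65492e-06·0.116029 = 0.00489326] × [1.50679e-06] = 7.37313e-09
  p_B = [C(16,11)·0.75^11·0.25^5 = 4368·0.0422351·0.000976562 = 0.180159] × [0.0534538] = 0.0096302
  p_C = [C(16,11)·0.91^11·0.09^5 = 4368·0.354369·5.9049e-06 = 0.00914009] × [0.349932] = 0.00319841
Unnormalised posteriors:
  P(Z=A)·p_A = 0.08 × 7.37313e-09 = 5.8985e-10
  P(Z=B)·p_B = 0.70 × 0.0096302 = 0.00674114
  P(Z=C)·p_C = 0.22 × 0.00319841 = 0.00070365
Evidence: 5.8985e-10 + 0.00674114 + 0.00070365 = 0.00744479
So the posterior for Process B is 0.00674114 / 0.00744479 ≈ 0.905.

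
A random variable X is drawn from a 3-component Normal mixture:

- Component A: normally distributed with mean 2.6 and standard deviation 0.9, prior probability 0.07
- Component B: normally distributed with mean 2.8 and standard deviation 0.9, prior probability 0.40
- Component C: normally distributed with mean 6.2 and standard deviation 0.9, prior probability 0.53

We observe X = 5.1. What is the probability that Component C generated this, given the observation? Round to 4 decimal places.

0.9375

Apply Bayes' rule: the posterior for each component is proportional to its prior times its likelihood at x.
Normal densities:
  L_A = 0.00935726
  L_B = 0.0169242
  L_C = 0.210033
Multiply by the mixture weights:
  P(Z=A)·L_A = 0.07 × 0.00935726 = 0.000655008
  P(Z=B)·L_B = 0.40 × 0.0169242 = 0.00676968
  P(Z=C)·L_C = 0.53 × 0.210033 = 0.111317
Evidence: 0.000655008 + 0.00676968 + 0.111317 = 0.118742
P(Component C | x) = 0.111317 / 0.118742 ≈ 0.9375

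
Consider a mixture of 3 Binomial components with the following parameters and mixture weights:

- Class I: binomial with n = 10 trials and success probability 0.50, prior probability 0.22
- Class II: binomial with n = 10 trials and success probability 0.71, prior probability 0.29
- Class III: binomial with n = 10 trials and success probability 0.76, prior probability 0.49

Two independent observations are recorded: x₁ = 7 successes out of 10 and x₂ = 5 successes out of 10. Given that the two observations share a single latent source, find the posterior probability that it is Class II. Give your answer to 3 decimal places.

0.367

P(component k | x) = π_k·f_k(x) / marginal(x), where marginal(x) = Σ_j π_j·f_j(x).
Since both observations come from the same component, the likelihood for component k is f_k(x₁)·f_k(x₂).
  f_I = [C(10,7)·0.50^7·0.50^3 = 120·0.0078125·0.125 = 0.117188] × [0.246094] = 0.0288391
  f_II = [C(10,7)·0.71^7·0.29^3 = 120·0.0909512·0.024389 = 0.266185] × [0.0932572] = 0.0248237
  f_III = [C(10,7)·0.76^7·0.24^3 = 120·0.146452·0.013824 = 0.242946] × [0.0508774] = 0.0123605
Weight by the priors:
  π_I·f_I = 0.22 × 0.0288391 = 0.0063446
  π_II·f_II = 0.29 × 0.0248237 = 0.00719886
  π_III·f_III = 0.49 × 0.0123605 = 0.00605663
Marginal: 0.0063446 + 0.00719886 + 0.00605663 = 0.0196001
P(Class II | data) ≈ 0.367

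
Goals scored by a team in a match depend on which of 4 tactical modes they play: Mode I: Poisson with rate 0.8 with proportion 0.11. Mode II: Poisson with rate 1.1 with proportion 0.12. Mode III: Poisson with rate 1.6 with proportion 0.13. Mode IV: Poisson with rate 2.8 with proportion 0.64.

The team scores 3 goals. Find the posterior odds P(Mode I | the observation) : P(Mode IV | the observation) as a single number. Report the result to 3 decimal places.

Posterior odds = (w_i f_i(x)) / (w_j f_j(x)); the normalising sum cancels.
Component likelihoods at x = 3 goals:
  p_I = e^(−0.8)·0.8^3/3! = 0.0383427
  p_II = e^(−1.1)·1.1^3/3! = 0.0738419
  p_III = e^(−1.6)·1.6^3/3! = 0.137828
  p_IV = e^(−2.8)·2.8^3/3! = 0.222484
Odds = (0.11/0.64) × (0.0383427/0.222484) = 0.171875 × 0.17234 ≈ 0.030

0.030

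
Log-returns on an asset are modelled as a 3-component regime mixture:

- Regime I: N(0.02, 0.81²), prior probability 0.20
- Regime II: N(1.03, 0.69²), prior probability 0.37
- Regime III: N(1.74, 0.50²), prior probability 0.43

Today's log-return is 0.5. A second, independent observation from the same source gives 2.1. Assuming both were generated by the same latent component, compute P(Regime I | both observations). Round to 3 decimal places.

The responsibility of component k is P(Z=k) f_k(x) divided by Σ_j P(Z=j) f_j(x).
Since both observations come from the same component, the likelihood for component k is f_k(x₁)·f_k(x₂).
  L_I = [0.41321] × [0.0182193] = 0.00752837
  L_II = [0.430471] × [0.173731] = 0.074786
  L_III = [0.0368466] × [0.615703] = 0.0226866
Prior × likelihood for each component:
  P(Z=I)·L_I = 0.20 × 0.00752837 = 0.00150567
  P(Z=II)·L_II = 0.37 × 0.074786 = 0.0276708
  P(Z=III)·L_III = 0.43 × 0.0226866 = 0.00975522
Marginal: 0.00150567 + 0.0276708 + 0.00975522 = 0.0389317
P(Regime I | x) = 0.00150567 / 0.0389317 ≈ 0.039

0.039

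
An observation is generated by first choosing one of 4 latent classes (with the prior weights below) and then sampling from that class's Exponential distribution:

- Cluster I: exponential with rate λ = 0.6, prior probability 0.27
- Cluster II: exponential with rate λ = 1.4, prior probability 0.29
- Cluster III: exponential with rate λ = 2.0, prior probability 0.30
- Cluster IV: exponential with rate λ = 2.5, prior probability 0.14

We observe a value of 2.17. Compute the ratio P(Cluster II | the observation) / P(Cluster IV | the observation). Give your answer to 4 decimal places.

The posterior odds equal the prior odds times the likelihood ratio: (π_i/π_j)·(f_i(x)/f_j(x)).
Exponential densities:
  L_I = 0.163192
  L_II = 0.0671029
  L_III = 0.0260731
  L_IV = 0.0110127
Posterior odds = (π_II·L_II) / (π_IV·L_IV) = (0.29·0.0671029) / (0.14·0.0110127) = 0.0194598 / 0.00154177 ≈ 12.6217

12.6217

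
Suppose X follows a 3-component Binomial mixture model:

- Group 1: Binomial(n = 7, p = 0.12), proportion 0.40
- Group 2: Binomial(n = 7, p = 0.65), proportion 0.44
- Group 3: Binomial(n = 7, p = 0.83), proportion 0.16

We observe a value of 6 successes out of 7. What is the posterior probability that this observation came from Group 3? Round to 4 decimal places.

0.4336

Apply Bayes' rule: the posterior for each component is proportional to its prior times its likelihood at x.
Component likelihoods at x = 6 successes out of 7:
  f_1 = 1.83937e-05
  f_2 = 0.184776
  f_3 = 0.389059
Weight by the priors:
  π_1·f_1 = 0.40 × 1.83937e-05 = 7.35746e-06
  π_2·f_2 = 0.44 × 0.184776 = 0.0813016
  π_3·f_3 = 0.16 × 0.389059 = 0.0622494
Denominator: 7.35746e-06 + 0.0813016 + 0.0622494 = 0.143558
P(Group 3 | 6 successes out of 7) ≈ 0.4336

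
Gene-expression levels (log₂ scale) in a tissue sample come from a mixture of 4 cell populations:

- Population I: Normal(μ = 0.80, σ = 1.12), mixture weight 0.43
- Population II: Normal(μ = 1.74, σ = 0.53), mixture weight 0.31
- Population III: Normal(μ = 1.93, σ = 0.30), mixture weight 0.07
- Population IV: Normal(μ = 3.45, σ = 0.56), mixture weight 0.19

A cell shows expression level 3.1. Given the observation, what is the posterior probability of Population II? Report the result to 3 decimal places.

Posterior ∝ prior × likelihood, so P(k | x) ∝ π_k f_k(x); normalise over all components.
Normal densities:
  p_I = (1/(1.12·√(2π)))·exp(−(3.1−0.80)²/(2·1.12²)) = 0.356198·exp(-2.10858) = 0.0432462
  p_II = (1/(0.53·√(2π)))·exp(−(3.1−1.74)²/(2·0.53²)) = 0.752721·exp(-3.29227) = 0.027978
  p_III = (1/(0.30·√(2π)))·exp(−(3.1−1.93)²/(2·0.30²)) = 1.329808·exp(-7.60500) = 0.000662185
  p_IV = (1/(0.56·√(2π)))·exp(−(3.1−3.45)²/(2·0.56²)) = 0.712397·exp(-0.19531) = 0.586002
Multiply by the mixture weights:
  π_I·p_I = 0.43 × 0.0432462 = 0.0185959
  π_II·p_II = 0.31 × 0.027978 = 0.00867319
  π_III·p_III = 0.07 × 0.000662185 = 4.63529e-05
  π_IV·p_IV = 0.19 × 0.586002 = 0.11134
Denominator: 0.0185959 + 0.00867319 + 4.63529e-05 + 0.11134 = 0.138656
Responsibility of Population II: 0.00867319 / 0.138656 ≈ 0.063

0.063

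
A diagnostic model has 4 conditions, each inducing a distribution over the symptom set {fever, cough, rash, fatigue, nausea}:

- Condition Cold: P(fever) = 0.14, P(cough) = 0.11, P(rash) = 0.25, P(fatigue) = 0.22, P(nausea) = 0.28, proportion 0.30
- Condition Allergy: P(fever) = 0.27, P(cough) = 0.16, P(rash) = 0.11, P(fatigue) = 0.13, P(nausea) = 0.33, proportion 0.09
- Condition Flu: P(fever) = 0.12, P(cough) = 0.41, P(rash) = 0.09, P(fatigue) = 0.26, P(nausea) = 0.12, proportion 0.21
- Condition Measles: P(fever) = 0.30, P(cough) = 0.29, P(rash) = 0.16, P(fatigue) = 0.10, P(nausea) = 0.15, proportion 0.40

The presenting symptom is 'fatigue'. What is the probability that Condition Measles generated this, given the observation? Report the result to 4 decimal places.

0.2322

By Bayes' theorem, P(k | x) = π_k f_k(x) / Σ_j π_j f_j(x).
Categorical probabilities:
  L_Cold = 0.22
  L_Allergy = 0.13
  L_Flu = 0.26
  L_Measles = 0.1
Unnormalised posteriors:
  π_Cold·L_Cold = 0.30 × 0.22 = 0.066
  π_Allergy·L_Allergy = 0.09 × 0.13 = 0.0117
  π_Flu·L_Flu = 0.21 × 0.26 = 0.0546
  π_Measles·L_Measles = 0.40 × 0.1 = 0.04
Denominator: 0.066 + 0.0117 + 0.0546 + 0.04 = 0.1723
So the posterior for Condition Measles is 0.04 / 0.1723 ≈ 0.2322.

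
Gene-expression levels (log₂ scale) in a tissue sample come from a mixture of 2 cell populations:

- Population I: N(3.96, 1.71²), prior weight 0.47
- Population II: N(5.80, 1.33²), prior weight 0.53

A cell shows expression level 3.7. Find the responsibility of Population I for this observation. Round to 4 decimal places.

0.7034

Posterior ∝ prior × likelihood, so P(k | x) ∝ π_k f_k(x); normalise over all components.
Component likelihoods at x = 3.7:
  f_I = (1/(1.71·√(2π)))·exp(−(3.7−3.96)²/(2·1.71²)) = 0.233300·exp(-0.01156) = 0.230618
  f_II = (1/(1.33·√(2π)))·exp(−(3.7−5.80)²/(2·1.33²)) = 0.299957·exp(-1.24654) = 0.0862371
Prior × likelihood for each component:
  π_I·f_I = 0.47 × 0.230618 = 0.108391
  π_II·f_II = 0.53 × 0.0862371 = 0.0457057
Normaliser: 0.108391 + 0.0457057 = 0.154096
Responsibility of Population I: 0.108391 / 0.154096 ≈ 0.7034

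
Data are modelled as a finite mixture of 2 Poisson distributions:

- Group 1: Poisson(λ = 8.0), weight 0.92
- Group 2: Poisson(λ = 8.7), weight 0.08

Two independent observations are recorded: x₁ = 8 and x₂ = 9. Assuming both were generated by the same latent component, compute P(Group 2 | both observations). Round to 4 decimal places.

0.0819

P(component k | x) = w_k·f_k(x) / marginal(x), where marginal(x) = Σ_j w_j·f_j(x).
Since both observations come from the same component, the likelihood for component k is f_k(x₁)·f_k(x₂).
  f_1 = [e^(−8.0)·8.0^8/8! = 0.139587] × [0.124077] = 0.0173195
  f_2 = [e^(−8.7)·8.7^8/8! = 0.135604] × [0.131084] = 0.0177754
Unnormalised posteriors:
  w_1·f_1 = 0.92 × 0.0173195 = 0.0159339
  w_2·f_2 = 0.08 × 0.0177754 = 0.00142203
Evidence: 0.0159339 + 0.00142203 = 0.0173559
Responsibility of Group 2: 0.00142203 / 0.0173559 ≈ 0.0819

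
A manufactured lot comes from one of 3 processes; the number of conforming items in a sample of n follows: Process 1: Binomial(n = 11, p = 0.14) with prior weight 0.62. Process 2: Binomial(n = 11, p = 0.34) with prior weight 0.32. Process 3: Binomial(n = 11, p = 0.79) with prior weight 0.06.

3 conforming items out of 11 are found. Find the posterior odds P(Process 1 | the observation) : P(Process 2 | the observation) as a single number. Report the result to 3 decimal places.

1.124

The posterior odds equal the prior odds times the likelihood ratio: (w_i/w_j)·(f_i(x)/f_j(x)).
Binomial probabilities:
  p_1 = 0.135474
  p_2 = 0.233492
  p_3 = 0.000307694
Odds = (0.62/0.32) × (0.135474/0.233492) = 1.9375 × 0.580208 ≈ 1.124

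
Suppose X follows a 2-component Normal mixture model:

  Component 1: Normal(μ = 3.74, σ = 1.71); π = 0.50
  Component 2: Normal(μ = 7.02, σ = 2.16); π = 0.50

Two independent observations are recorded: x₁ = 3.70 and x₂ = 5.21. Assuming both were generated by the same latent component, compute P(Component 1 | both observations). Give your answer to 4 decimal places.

The responsibility of component k is w_k f_k(x) divided by Σ_j w_j f_j(x).
Since both observations come from the same component, the likelihood for component k is f_k(x₁)·f_k(x₂).
  L_1 = [0.233236] × [0.161229] = 0.0376043
  L_2 = [0.0566826] × [0.130011] = 0.00736935
Weight by the priors:
  w_1·L_1 = 0.50 × 0.0376043 = 0.0188022
  w_2·L_2 = 0.50 × 0.00736935 = 0.00368467
Marginal: 0.0188022 + 0.00368467 = 0.0224868
P(Component 1 | x₁,x₂) = 0.0188022 / 0.0224868 ≈ 0.8361

0.8361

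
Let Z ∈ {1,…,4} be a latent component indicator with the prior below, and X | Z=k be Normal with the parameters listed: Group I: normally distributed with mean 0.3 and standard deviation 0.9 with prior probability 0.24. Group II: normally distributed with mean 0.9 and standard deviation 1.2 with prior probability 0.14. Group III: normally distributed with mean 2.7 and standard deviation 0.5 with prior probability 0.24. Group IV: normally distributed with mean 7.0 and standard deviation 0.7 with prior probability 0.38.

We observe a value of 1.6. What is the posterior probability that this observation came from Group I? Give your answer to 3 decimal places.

0.400

The responsibility of component k is π_k f_k(x) divided by Σ_j π_j f_j(x).
Component likelihoods at x = 1.6:
  f_I = 0.156173
  f_II = 0.280439
  f_III = 0.0709492
  f_IV = 6.81295e-14
Multiply by the mixture weights:
  π_I·f_I = 0.24 × 0.156173 = 0.0374816
  π_II·f_II = 0.14 × 0.280439 = 0.0392615
  π_III·f_III = 0.24 × 0.0709492 = 0.0170278
  π_IV·f_IV = 0.38 × 6.81295e-14 = 2.58892e-14
Normaliser: 0.0374816 + 0.0392615 + 0.0170278 + 2.58892e-14 = 0.0937709
P(Group I | x) = 0.0374816 / 0.0937709 ≈ 0.400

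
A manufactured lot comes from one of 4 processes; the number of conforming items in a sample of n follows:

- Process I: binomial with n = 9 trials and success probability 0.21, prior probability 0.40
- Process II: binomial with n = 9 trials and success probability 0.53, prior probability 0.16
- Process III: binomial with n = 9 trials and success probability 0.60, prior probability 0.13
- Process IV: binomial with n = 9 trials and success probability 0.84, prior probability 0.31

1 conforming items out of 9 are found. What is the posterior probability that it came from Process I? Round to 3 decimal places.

0.981

Apply Bayes' rule: the posterior for each component is proportional to its prior times its likelihood at x.
Component likelihoods at x = 1 conforming items out of 9:
  L_I = C(9,1)·0.21^1·0.79^8 = 9·0.21·0.151711 = 0.286734
  L_II = C(9,1)·0.53^1·0.47^8 = 9·0.53·0.00238113 = 0.011358
  L_III = C(9,1)·0.60^1·0.40^8 = 9·0.6·0.00065536 = 0.00353894
  L_IV = C(9,1)·0.84^1·0.16^8 = 9·0.84·4.29497e-07 = 3.247e-06
Weight by the priors:
  π_I·L_I = 0.40 × 0.286734 = 0.114693
  π_II·L_II = 0.16 × 0.011358 = 0.00181728
  π_III·L_III = 0.13 × 0.00353894 = 0.000460063
  π_IV·L_IV = 0.31 × 3.247e-06 = 1.00657e-06
Marginal: 0.114693 + 0.00181728 + 0.000460063 + 1.00657e-06 = 0.116972
Responsibility of Process I: 0.114693 / 0.116972 ≈ 0.981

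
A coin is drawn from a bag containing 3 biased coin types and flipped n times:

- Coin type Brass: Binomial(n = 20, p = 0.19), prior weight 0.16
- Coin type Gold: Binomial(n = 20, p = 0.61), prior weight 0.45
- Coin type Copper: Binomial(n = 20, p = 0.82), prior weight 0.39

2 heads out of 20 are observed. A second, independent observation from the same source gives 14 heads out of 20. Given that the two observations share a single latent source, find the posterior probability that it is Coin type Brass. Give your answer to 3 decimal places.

By Bayes' theorem, P(k | x) = w_k f_k(x) / Σ_j w_j f_j(x).
Since both observations come from the same component, the likelihood for component k is f_k(x₁)·f_k(x₂).
  p_Brass = [C(20,2)·0.19^2·0.81^18 = 190·0.0361·0.0225284 = 0.154522] × [8.7467e-07] = 1.35156e-07
  p_Gold = [C(20,2)·0.61^2·0.39^18 = 190·0.3721·4.35675e-08 = 3.08018e-06] × [0.134707] = 4.14921e-07
  p_Copper = [C(20,2)·0.82^2·0.18^18 = 190·0.6724·3.93464e-14 = 5.02674e-12] × [0.0819243] = 4.11812e-13
Unnormalised posteriors:
  w_Brass·p_Brass = 0.16 × 1.35156e-07 = 2.1625e-08
  w_Gold·p_Gold = 0.45 × 4.14921e-07 = 1.86714e-07
  w_Copper·p_Copper = 0.39 × 4.11812e-13 = 1.60607e-13
Marginal: 2.1625e-08 + 1.86714e-07 + 1.60607e-13 = 2.0834e-07
P(Coin type Brass | x₁, x₂) = 2.1625e-08 / 2.0834e-07 ≈ 0.104

0.104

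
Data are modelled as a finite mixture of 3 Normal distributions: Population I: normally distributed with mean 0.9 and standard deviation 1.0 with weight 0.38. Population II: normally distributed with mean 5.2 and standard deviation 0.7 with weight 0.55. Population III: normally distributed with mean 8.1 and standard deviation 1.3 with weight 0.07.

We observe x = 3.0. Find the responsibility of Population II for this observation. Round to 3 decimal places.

Apply Bayes' rule: the posterior for each component is proportional to its prior times its likelihood at x.
Component likelihoods at x = 3.0:
  p_I = (1/(1.0·√(2π)))·exp(−(3.0−0.9)²/(2·1.0²)) = 0.398942·exp(-2.20500) = 0.0439836
  p_II = (1/(0.7·√(2π)))·exp(−(3.0−5.2)²/(2·0.7²)) = 0.569918·exp(-4.93878) = 0.00408253
  p_III = (1/(1.3·√(2π)))·exp(−(3.0−8.1)²/(2·1.3²)) = 0.306879·exp(-7.69527) = 0.000139622
Multiply by the mixture weights:
  P(Z=I)·p_I = 0.38 × 0.0439836 = 0.0167138
  P(Z=II)·p_II = 0.55 × 0.00408253 = 0.00224539
  P(Z=III)·p_III = 0.07 × 0.000139622 = 9.77357e-06
Sum: 0.0167138 + 0.00224539 + 9.77357e-06 = 0.0189689
So the posterior for Population II is 0.00224539 / 0.0189689 ≈ 0.118.

0.118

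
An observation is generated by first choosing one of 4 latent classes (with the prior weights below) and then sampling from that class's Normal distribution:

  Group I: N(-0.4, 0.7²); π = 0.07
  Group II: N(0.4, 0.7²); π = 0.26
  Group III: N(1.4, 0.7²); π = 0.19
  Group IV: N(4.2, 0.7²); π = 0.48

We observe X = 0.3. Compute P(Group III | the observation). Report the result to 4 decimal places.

0.1557

Posterior ∝ prior × likelihood, so P(k | x) ∝ π_k f_k(x); normalise over all components.
Evaluate each component's likelihood at the observed value:
  L_I = 0.345672
  L_II = 0.564132
  L_III = 0.165803
  L_IV = 1.03606e-07
Prior × likelihood for each component:
  π_I·L_I = 0.07 × 0.345672 = 0.0241971
  π_II·L_II = 0.26 × 0.564132 = 0.146674
  π_III·L_III = 0.19 × 0.165803 = 0.0315025
  π_IV·L_IV = 0.48 × 1.03606e-07 = 4.97308e-08
Evidence: 0.0241971 + 0.146674 + 0.0315025 + 4.97308e-08 = 0.202374
P(Group III | 0.3) ≈ 0.1557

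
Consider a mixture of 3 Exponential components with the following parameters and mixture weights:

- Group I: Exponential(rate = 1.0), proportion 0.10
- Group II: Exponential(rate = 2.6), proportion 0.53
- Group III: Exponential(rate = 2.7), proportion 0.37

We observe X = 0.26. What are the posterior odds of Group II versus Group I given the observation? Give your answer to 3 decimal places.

Posterior odds = (π_i f_i(x)) / (π_j f_j(x)); the normalising sum cancels.
Exponential densities:
  f_I = 0.771052
  f_II = 1.32248
  f_III = 1.3381
Odds = (0.53/0.10) × (1.32248/0.771052) = 5.3 × 1.71517 ≈ 9.090

9.090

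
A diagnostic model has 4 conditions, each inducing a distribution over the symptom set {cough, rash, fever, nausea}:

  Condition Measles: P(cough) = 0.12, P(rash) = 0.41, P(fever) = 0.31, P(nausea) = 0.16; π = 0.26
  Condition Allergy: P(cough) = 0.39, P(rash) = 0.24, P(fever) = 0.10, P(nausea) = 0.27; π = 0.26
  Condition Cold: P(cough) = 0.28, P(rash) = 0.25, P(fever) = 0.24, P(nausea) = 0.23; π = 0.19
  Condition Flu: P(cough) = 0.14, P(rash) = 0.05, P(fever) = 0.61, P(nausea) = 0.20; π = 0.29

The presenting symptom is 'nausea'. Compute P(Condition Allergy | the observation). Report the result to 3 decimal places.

By Bayes' theorem, P(k | x) = π_k f_k(x) / Σ_j π_j f_j(x).
Component likelihoods at x = 'nausea':
  L_Measles = P(nausea | comp) = 0.16
  L_Allergy = P(nausea | comp) = 0.27
  L_Cold = P(nausea | comp) = 0.23
  L_Flu = P(nausea | comp) = 0.20
Prior × likelihood for each component:
  π_Measles·L_Measles = 0.26 × 0.16 = 0.0416
  π_Allergy·L_Allergy = 0.26 × 0.27 = 0.0702
  π_Cold·L_Cold = 0.19 × 0.23 = 0.0437
  π_Flu·L_Flu = 0.29 × 0.2 = 0.058
Marginal: 0.0416 + 0.0702 + 0.0437 + 0.058 = 0.2135
Responsibility of Condition Allergy: 0.0702 / 0.2135 ≈ 0.329

0.329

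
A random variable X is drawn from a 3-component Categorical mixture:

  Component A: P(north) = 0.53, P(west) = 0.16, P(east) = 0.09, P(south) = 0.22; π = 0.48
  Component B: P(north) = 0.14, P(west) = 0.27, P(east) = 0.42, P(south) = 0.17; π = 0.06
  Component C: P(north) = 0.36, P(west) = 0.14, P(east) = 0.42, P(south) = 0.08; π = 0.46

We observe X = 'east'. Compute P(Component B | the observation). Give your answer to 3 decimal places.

0.096

The responsibility of component k is w_k f_k(x) divided by Σ_j w_j f_j(x).
Evaluate each component's likelihood at the observed value:
  p_A = P(east | comp) = 0.09
  p_B = P(east | comp) = 0.42
  p_C = P(east | comp) = 0.42
Prior × likelihood for each component:
  w_A·p_A = 0.48 × 0.09 = 0.0432
  w_B·p_B = 0.06 × 0.42 = 0.0252
  w_C·p_C = 0.46 × 0.42 = 0.1932
Denominator: 0.0432 + 0.0252 + 0.1932 = 0.2616
Responsibility of Component B: 0.0252 / 0.2616 ≈ 0.096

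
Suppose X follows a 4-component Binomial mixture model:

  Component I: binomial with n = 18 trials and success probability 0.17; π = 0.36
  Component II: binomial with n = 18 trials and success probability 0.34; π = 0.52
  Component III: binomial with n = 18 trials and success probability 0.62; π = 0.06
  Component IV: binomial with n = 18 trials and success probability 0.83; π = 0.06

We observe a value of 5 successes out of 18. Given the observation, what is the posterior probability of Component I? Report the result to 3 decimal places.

0.298

The responsibility of component k is π_k f_k(x) divided by Σ_j π_j f_j(x).
Component likelihoods at x = 5 successes out of 18:
  p_I = C(18,5)·0.17^5·0.83^13 = 8568·0.000141986·0.0887187 = 0.107929
  p_II = C(18,5)·0.34^5·0.66^13 = 8568·0.00454354·0.00450891 = 0.175528
  p_III = C(18,5)·0.62^5·0.38^13 = 8568·0.0916133·3.44498e-06 = 0.00270411
  p_IV = C(18,5)·0.83^5·0.17^13 = 8568·0.393904·9.90458e-11 = 3.34277e-07
Multiply by the mixture weights:
  π_I·p_I = 0.36 × 0.107929 = 0.0388545
  π_II·p_II = 0.52 × 0.175528 = 0.0912743
  π_III·p_III = 0.06 × 0.00270411 = 0.000162247
  π_IV·p_IV = 0.06 × 3.34277e-07 = 2.00566e-08
Denominator: 0.0388545 + 0.0912743 + 0.000162247 + 2.00566e-08 = 0.130291
P(Component I | the observation) = 0.0388545 / 0.130291 ≈ 0.298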